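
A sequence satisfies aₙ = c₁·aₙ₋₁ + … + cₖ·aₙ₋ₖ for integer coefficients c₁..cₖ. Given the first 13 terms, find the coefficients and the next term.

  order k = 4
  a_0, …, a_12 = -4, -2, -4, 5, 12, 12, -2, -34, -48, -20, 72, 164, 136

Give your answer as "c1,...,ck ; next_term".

0,0,-2,-2 ; -104

  a_4 = 0·5 + 0·-4 + -2·-2 + -2·-4 = 12
  a_5 = 0·12 + 0·5 + -2·-4 + -2·-2 = 12
  a_6 = 0·12 + 0·12 + -2·5 + -2·-4 = -2
  a_7 = 0·-2 + 0·12 + -2·12 + -2·5 = -34
  a_8 = 0·-34 + 0·-2 + -2·12 + -2·12 = -48
  a_9 = 0·-48 + 0·-34 + -2·-2 + -2·12 = -20
  a_10 = 0·-20 + 0·-48 + -2·-34 + -2·-2 = 72
  a_11 = 0·72 + 0·-20 + -2·-48 + -2·-34 = 164
  a_12 = 0·164 + 0·72 + -2·-20 + -2·-48 = 136
  a_13 = 0·136 + 0·164 + -2·72 + -2·-20 = -104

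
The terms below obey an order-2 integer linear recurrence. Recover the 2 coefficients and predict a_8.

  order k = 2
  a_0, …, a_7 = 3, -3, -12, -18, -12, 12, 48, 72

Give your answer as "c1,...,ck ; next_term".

  a_2 = 2·-3 + -2·3 = -12
  a_3 = 2·-12 + -2·-3 = -18
  a_4 = 2·-18 + -2·-12 = -12
  a_5 = 2·-12 + -2·-18 = 12
  a_6 = 2·12 + -2·-12 = 48
  a_7 = 2·48 + -2·12 = 72
  a_8 = 2·72 + -2·48 = 48

2,-2 ; 48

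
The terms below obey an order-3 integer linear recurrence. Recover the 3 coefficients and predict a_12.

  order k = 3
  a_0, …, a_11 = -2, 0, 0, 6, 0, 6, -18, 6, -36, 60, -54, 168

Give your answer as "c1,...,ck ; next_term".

  a_3 = 0·0 + 1·0 + -3·-2 = 6
  a_4 = 0·6 + 1·0 + -3·0 = 0
  a_5 = 0·0 + 1·6 + -3·0 = 6
  a_6 = 0·6 + 1·0 + -3·6 = -18
  a_7 = 0·-18 + 1·6 + -3·0 = 6
  a_8 = 0·6 + 1·-18 + -3·6 = -36
  a_9 = 0·-36 + 1·6 + -3·-18 = 60
  a_10 = 0·60 + 1·-36 + -3·6 = -54
  a_11 = 0·-54 + 1·60 + -3·-36 = 168
  a_12 = 0·168 + 1·-54 + -3·60 = -234

0,1,-3 ; -234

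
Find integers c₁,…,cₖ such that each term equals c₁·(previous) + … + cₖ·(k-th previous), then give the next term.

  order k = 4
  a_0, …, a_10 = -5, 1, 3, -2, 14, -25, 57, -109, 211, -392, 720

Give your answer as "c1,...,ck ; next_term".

-2,1,2,-1 ; -1301

  a_4 = -2·-2 + 1·3 + 2·1 + -1·-5 = 14
  a_5 = -2·14 + 1·-2 + 2·3 + -1·1 = -25
  a_6 = -2·-25 + 1·14 + 2·-2 + -1·3 = 57
  a_7 = -2·57 + 1·-25 + 2·14 + -1·-2 = -109
  a_8 = -2·-109 + 1·57 + 2·-25 + -1·14 = 211
  a_9 = -2·211 + 1·-109 + 2·57 + -1·-25 = -392
  a_10 = -2·-392 + 1·211 + 2·-109 + -1·57 = 720
  a_11 = -2·720 + 1·-392 + 2·211 + -1·-109 = -1301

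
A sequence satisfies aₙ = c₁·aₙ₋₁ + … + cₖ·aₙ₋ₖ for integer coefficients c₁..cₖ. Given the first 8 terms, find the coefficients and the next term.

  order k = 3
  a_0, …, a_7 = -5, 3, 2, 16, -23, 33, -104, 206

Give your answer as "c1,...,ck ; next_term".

-1,1,-3 ; -409

  a_3 = -1·2 + 1·3 + -3·-5 = 16
  a_4 = -1·16 + 1·2 + -3·3 = -23
  a_5 = -1·-23 + 1·16 + -3·2 = 33
  a_6 = -1·33 + 1·-23 + -3·16 = -104
  a_7 = -1·-104 + 1·33 + -3·-23 = 206
  a_8 = -1·206 + 1·-104 + -3·33 = -409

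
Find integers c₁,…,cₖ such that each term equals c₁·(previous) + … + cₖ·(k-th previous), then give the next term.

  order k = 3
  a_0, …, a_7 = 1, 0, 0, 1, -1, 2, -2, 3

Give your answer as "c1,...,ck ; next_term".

-1,1,1 ; -3

  a_3 = -1·0 + 1·0 + 1·1 = 1
  a_4 = -1·1 + 1·0 + 1·0 = -1
  a_5 = -1·-1 + 1·1 + 1·0 = 2
  a_6 = -1·2 + 1·-1 + 1·1 = -2
  a_7 = -1·-2 + 1·2 + 1·-1 = 3
  a_8 = -1·3 + 1·-2 + 1·2 = -3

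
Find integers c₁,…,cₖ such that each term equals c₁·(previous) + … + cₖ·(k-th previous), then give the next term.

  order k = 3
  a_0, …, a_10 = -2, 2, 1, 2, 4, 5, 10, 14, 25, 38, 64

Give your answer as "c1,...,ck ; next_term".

  a_3 = 0·1 + 2·2 + 1·-2 = 2
  a_4 = 0·2 + 2·1 + 1·2 = 4
  a_5 = 0·4 + 2·2 + 1·1 = 5
  a_6 = 0·5 + 2·4 + 1·2 = 10
  a_7 = 0·10 + 2·5 + 1·4 = 14
  a_8 = 0·14 + 2·10 + 1·5 = 25
  a_9 = 0·25 + 2·14 + 1·10 = 38
  a_10 = 0·38 + 2·25 + 1·14 = 64
  a_11 = 0·64 + 2·38 + 1·25 = 101

0,2,1 ; 101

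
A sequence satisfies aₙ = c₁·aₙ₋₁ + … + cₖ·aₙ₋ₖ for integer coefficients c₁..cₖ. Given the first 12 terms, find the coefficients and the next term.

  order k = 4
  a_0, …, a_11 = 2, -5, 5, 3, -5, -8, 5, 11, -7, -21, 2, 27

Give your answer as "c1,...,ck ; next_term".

1,-1,1,1 ; -3

  a_4 = 1·3 + -1·5 + 1·-5 + 1·2 = -5
  a_5 = 1·-5 + -1·3 + 1·5 + 1·-5 = -8
  a_6 = 1·-8 + -1·-5 + 1·3 + 1·5 = 5
  a_7 = 1·5 + -1·-8 + 1·-5 + 1·3 = 11
  a_8 = 1·11 + -1·5 + 1·-8 + 1·-5 = -7
  a_9 = 1·-7 + -1·11 + 1·5 + 1·-8 = -21
  a_10 = 1·-21 + -1·-7 + 1·11 + 1·5 = 2
  a_11 = 1·2 + -1·-21 + 1·-7 + 1·11 = 27
  a_12 = 1·27 + -1·2 + 1·-21 + 1·-7 = -3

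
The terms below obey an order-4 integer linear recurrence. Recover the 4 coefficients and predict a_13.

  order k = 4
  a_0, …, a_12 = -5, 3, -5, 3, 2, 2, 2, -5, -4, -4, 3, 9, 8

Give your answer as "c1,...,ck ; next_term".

  a_4 = 0·3 + 0·-5 + -1·3 + -1·-5 = 2
  a_5 = 0·2 + 0·3 + -1·-5 + -1·3 = 2
  a_6 = 0·2 + 0·2 + -1·3 + -1·-5 = 2
  a_7 = 0·2 + 0·2 + -1·2 + -1·3 = -5
  a_8 = 0·-5 + 0·2 + -1·2 + -1·2 = -4
  a_9 = 0·-4 + 0·-5 + -1·2 + -1·2 = -4
  a_10 = 0·-4 + 0·-4 + -1·-5 + -1·2 = 3
  a_11 = 0·3 + 0·-4 + -1·-4 + -1·-5 = 9
  a_12 = 0·9 + 0·3 + -1·-4 + -1·-4 = 8
  a_13 = 0·8 + 0·9 + -1·3 + -1·-4 = 1

0,0,-1,-1 ; 1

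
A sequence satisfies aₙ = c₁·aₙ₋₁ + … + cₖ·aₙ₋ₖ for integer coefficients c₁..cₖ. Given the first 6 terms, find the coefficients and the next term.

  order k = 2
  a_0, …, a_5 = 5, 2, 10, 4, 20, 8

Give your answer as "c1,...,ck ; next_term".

  a_2 = 0·2 + 2·5 = 10
  a_3 = 0·10 + 2·2 = 4
  a_4 = 0·4 + 2·10 = 20
  a_5 = 0·20 + 2·4 = 8
  a_6 = 0·8 + 2·20 = 40

0,2 ; 40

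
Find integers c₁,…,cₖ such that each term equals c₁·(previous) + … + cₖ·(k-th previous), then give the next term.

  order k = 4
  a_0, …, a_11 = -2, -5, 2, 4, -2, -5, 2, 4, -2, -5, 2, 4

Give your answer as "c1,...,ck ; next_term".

  a_4 = 0·4 + 0·2 + 0·-5 + 1·-2 = -2
  a_5 = 0·-2 + 0·4 + 0·2 + 1·-5 = -5
  a_6 = 0·-5 + 0·-2 + 0·4 + 1·2 = 2
  a_7 = 0·2 + 0·-5 + 0·-2 + 1·4 = 4
  a_8 = 0·4 + 0·2 + 0·-5 + 1·-2 = -2
  a_9 = 0·-2 + 0·4 + 0·2 + 1·-5 = -5
  a_10 = 0·-5 + 0·-2 + 0·4 + 1·2 = 2
  a_11 = 0·2 + 0·-5 + 0·-2 + 1·4 = 4
  a_12 = 0·4 + 0·2 + 0·-5 + 1·-2 = -2

0,0,0,1 ; -2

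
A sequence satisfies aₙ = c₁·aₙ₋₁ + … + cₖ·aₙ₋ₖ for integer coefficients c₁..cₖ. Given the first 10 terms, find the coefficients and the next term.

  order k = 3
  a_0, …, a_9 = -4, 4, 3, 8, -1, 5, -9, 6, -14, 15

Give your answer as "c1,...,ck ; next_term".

  a_3 = 0·3 + 1·4 + -1·-4 = 8
  a_4 = 0·8 + 1·3 + -1·4 = -1
  a_5 = 0·-1 + 1·8 + -1·3 = 5
  a_6 = 0·5 + 1·-1 + -1·8 = -9
  a_7 = 0·-9 + 1·5 + -1·-1 = 6
  a_8 = 0·6 + 1·-9 + -1·5 = -14
  a_9 = 0·-14 + 1·6 + -1·-9 = 15
  a_10 = 0·15 + 1·-14 + -1·6 = -20

0,1,-1 ; -20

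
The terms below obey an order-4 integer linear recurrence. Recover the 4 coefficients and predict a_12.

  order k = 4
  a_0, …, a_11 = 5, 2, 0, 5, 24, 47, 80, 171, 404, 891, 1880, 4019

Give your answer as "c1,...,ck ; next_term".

2,-1,2,2 ; 8748

  a_4 = 2·5 + -1·0 + 2·2 + 2·5 = 24
  a_5 = 2·24 + -1·5 + 2·0 + 2·2 = 47
  a_6 = 2·47 + -1·24 + 2·5 + 2·0 = 80
  a_7 = 2·80 + -1·47 + 2·24 + 2·5 = 171
  a_8 = 2·171 + -1·80 + 2·47 + 2·24 = 404
  a_9 = 2·404 + -1·171 + 2·80 + 2·47 = 891
  a_10 = 2·891 + -1·404 + 2·171 + 2·80 = 1880
  a_11 = 2·1880 + -1·891 + 2·404 + 2·171 = 4019
  a_12 = 2·4019 + -1·1880 + 2·891 + 2·404 = 8748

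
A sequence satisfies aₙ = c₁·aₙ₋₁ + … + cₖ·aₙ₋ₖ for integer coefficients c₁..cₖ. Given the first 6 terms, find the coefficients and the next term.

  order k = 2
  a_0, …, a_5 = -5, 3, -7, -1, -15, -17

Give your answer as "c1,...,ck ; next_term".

1,2 ; -47

  a_2 = 1·3 + 2·-5 = -7
  a_3 = 1·-7 + 2·3 = -1
  a_4 = 1·-1 + 2·-7 = -15
  a_5 = 1·-15 + 2·-1 = -17
  a_6 = 1·-17 + 2·-15 = -47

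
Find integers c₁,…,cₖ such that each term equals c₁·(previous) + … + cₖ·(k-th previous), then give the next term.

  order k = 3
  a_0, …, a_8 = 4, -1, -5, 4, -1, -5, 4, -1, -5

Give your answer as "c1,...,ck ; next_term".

0,0,1 ; 4

  a_3 = 0·-5 + 0·-1 + 1·4 = 4
  a_4 = 0·4 + 0·-5 + 1·-1 = -1
  a_5 = 0·-1 + 0·4 + 1·-5 = -5
  a_6 = 0·-5 + 0·-1 + 1·4 = 4
  a_7 = 0·4 + 0·-5 + 1·-1 = -1
  a_8 = 0·-1 + 0·4 + 1·-5 = -5
  a_9 = 0·-5 + 0·-1 + 1·4 = 4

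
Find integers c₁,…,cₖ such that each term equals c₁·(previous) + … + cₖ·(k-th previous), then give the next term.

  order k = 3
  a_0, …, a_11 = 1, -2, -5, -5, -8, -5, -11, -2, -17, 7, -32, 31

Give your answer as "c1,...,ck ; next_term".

  a_3 = 0·-5 + 2·-2 + -1·1 = -5
  a_4 = 0·-5 + 2·-5 + -1·-2 = -8
  a_5 = 0·-8 + 2·-5 + -1·-5 = -5
  a_6 = 0·-5 + 2·-8 + -1·-5 = -11
  a_7 = 0·-11 + 2·-5 + -1·-8 = -2
  a_8 = 0·-2 + 2·-11 + -1·-5 = -17
  a_9 = 0·-17 + 2·-2 + -1·-11 = 7
  a_10 = 0·7 + 2·-17 + -1·-2 = -32
  a_11 = 0·-32 + 2·7 + -1·-17 = 31
  a_12 = 0·31 + 2·-32 + -1·7 = -71

0,2,-1 ; -71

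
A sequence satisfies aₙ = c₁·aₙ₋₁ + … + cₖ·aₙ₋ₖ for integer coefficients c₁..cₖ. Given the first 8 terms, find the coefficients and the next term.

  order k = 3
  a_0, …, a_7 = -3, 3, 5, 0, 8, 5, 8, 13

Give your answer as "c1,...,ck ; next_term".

  a_3 = 0·5 + 1·3 + 1·-3 = 0
  a_4 = 0·0 + 1·5 + 1·3 = 8
  a_5 = 0·8 + 1·0 + 1·5 = 5
  a_6 = 0·5 + 1·8 + 1·0 = 8
  a_7 = 0·8 + 1·5 + 1·8 = 13
  a_8 = 0·13 + 1·8 + 1·5 = 13

0,1,1 ; 13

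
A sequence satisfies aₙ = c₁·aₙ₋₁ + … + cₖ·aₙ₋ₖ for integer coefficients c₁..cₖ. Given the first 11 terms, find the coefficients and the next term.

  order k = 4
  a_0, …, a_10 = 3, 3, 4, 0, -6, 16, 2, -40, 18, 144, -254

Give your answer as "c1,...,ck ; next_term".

  a_4 = -2·0 + -3·4 + -2·3 + 4·3 = -6
  a_5 = -2·-6 + -3·0 + -2·4 + 4·3 = 16
  a_6 = -2·16 + -3·-6 + -2·0 + 4·4 = 2
  a_7 = -2·2 + -3·16 + -2·-6 + 4·0 = -40
  a_8 = -2·-40 + -3·2 + -2·16 + 4·-6 = 18
  a_9 = -2·18 + -3·-40 + -2·2 + 4·16 = 144
  a_10 = -2·144 + -3·18 + -2·-40 + 4·2 = -254
  a_11 = -2·-254 + -3·144 + -2·18 + 4·-40 = -120

-2,-3,-2,4 ; -120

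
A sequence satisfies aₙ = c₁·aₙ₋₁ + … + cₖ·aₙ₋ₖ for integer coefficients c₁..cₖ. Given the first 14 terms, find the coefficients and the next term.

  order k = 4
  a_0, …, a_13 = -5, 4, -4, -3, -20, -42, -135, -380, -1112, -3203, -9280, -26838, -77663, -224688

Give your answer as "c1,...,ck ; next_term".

2,2,1,2 ; -650100

  a_4 = 2·-3 + 2·-4 + 1·4 + 2·-5 = -20
  a_5 = 2·-20 + 2·-3 + 1·-4 + 2·4 = -42
  a_6 = 2·-42 + 2·-20 + 1·-3 + 2·-4 = -135
  a_7 = 2·-135 + 2·-42 + 1·-20 + 2·-3 = -380
  a_8 = 2·-380 + 2·-135 + 1·-42 + 2·-20 = -1112
  a_9 = 2·-1112 + 2·-380 + 1·-135 + 2·-42 = -3203
  a_10 = 2·-3203 + 2·-1112 + 1·-380 + 2·-135 = -9280
  a_11 = 2·-9280 + 2·-3203 + 1·-1112 + 2·-380 = -26838
  a_12 = 2·-26838 + 2·-9280 + 1·-3203 + 2·-1112 = -77663
  a_13 = 2·-77663 + 2·-26838 + 1·-9280 + 2·-3203 = -224688
  a_14 = 2·-224688 + 2·-77663 + 1·-26838 + 2·-9280 = -650100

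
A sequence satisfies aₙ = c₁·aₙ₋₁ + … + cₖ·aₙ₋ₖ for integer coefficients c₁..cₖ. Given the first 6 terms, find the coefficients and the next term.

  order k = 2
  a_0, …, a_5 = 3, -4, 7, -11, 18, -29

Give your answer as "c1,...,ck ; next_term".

  a_2 = -1·-4 + 1·3 = 7
  a_3 = -1·7 + 1·-4 = -11
  a_4 = -1·-11 + 1·7 = 18
  a_5 = -1·18 + 1·-11 = -29
  a_6 = -1·-29 + 1·18 = 47

-1,1 ; 47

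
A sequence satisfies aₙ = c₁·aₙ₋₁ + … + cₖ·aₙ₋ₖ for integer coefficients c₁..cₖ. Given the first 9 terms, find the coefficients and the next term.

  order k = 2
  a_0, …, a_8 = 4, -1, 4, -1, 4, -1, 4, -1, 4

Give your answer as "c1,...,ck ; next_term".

0,1 ; -1

  a_2 = 0·-1 + 1·4 = 4
  a_3 = 0·4 + 1·-1 = -1
  a_4 = 0·-1 + 1·4 = 4
  a_5 = 0·4 + 1·-1 = -1
  a_6 = 0·-1 + 1·4 = 4
  a_7 = 0·4 + 1·-1 = -1
  a_8 = 0·-1 + 1·4 = 4
  a_9 = 0·4 + 1·-1 = -1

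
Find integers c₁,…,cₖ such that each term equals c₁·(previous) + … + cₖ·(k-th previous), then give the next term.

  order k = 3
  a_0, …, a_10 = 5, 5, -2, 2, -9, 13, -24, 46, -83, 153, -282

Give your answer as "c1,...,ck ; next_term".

-1,1,-1 ; 518

  a_3 = -1·-2 + 1·5 + -1·5 = 2
  a_4 = -1·2 + 1·-2 + -1·5 = -9
  a_5 = -1·-9 + 1·2 + -1·-2 = 13
  a_6 = -1·13 + 1·-9 + -1·2 = -24
  a_7 = -1·-24 + 1·13 + -1·-9 = 46
  a_8 = -1·46 + 1·-24 + -1·13 = -83
  a_9 = -1·-83 + 1·46 + -1·-24 = 153
  a_10 = -1·153 + 1·-83 + -1·46 = -282
  a_11 = -1·-282 + 1·153 + -1·-83 = 518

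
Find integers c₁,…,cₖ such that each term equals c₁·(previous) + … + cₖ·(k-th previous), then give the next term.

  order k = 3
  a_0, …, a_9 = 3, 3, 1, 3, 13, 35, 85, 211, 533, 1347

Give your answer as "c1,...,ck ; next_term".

  a_3 = 3·1 + -2·3 + 2·3 = 3
  a_4 = 3·3 + -2·1 + 2·3 = 13
  a_5 = 3·13 + -2·3 + 2·1 = 35
  a_6 = 3·35 + -2·13 + 2·3 = 85
  a_7 = 3·85 + -2·35 + 2·13 = 211
  a_8 = 3·211 + -2·85 + 2·35 = 533
  a_9 = 3·533 + -2·211 + 2·85 = 1347
  a_10 = 3·1347 + -2·533 + 2·211 = 3397

3,-2,2 ; 3397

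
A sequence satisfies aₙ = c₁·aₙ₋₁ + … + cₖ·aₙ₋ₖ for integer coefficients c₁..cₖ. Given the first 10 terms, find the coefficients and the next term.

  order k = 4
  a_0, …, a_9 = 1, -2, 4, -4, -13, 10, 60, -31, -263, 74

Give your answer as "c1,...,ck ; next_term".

  a_4 = 0·-4 + -4·4 + -1·-2 + 1·1 = -13
  a_5 = 0·-13 + -4·-4 + -1·4 + 1·-2 = 10
  a_6 = 0·10 + -4·-13 + -1·-4 + 1·4 = 60
  a_7 = 0·60 + -4·10 + -1·-13 + 1·-4 = -31
  a_8 = 0·-31 + -4·60 + -1·10 + 1·-13 = -263
  a_9 = 0·-263 + -4·-31 + -1·60 + 1·10 = 74
  a_10 = 0·74 + -4·-263 + -1·-31 + 1·60 = 1143

0,-4,-1,1 ; 1143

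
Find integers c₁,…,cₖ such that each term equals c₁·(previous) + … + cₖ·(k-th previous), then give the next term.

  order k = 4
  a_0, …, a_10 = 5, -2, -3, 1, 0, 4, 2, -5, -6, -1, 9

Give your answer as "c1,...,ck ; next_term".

0,-1,-1,-1 ; 12

  a_4 = 0·1 + -1·-3 + -1·-2 + -1·5 = 0
  a_5 = 0·0 + -1·1 + -1·-3 + -1·-2 = 4
  a_6 = 0·4 + -1·0 + -1·1 + -1·-3 = 2
  a_7 = 0·2 + -1·4 + -1·0 + -1·1 = -5
  a_8 = 0·-5 + -1·2 + -1·4 + -1·0 = -6
  a_9 = 0·-6 + -1·-5 + -1·2 + -1·4 = -1
  a_10 = 0·-1 + -1·-6 + -1·-5 + -1·2 = 9
  a_11 = 0·9 + -1·-1 + -1·-6 + -1·-5 = 12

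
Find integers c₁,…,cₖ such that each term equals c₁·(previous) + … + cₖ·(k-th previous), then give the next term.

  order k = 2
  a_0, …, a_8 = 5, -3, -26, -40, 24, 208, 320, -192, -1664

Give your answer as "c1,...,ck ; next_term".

2,-4 ; -2560

  a_2 = 2·-3 + -4·5 = -26
  a_3 = 2·-26 + -4·-3 = -40
  a_4 = 2·-40 + -4·-26 = 24
  a_5 = 2·24 + -4·-40 = 208
  a_6 = 2·208 + -4·24 = 320
  a_7 = 2·320 + -4·208 = -192
  a_8 = 2·-192 + -4·320 = -1664
  a_9 = 2·-1664 + -4·-192 = -2560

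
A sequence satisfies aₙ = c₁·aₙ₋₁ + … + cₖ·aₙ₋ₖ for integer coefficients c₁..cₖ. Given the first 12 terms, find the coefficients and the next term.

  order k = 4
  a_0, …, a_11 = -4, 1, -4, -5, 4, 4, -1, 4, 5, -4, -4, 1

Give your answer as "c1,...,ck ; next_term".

  a_4 = 1·-5 + -1·-4 + 1·1 + -1·-4 = 4
  a_5 = 1·4 + -1·-5 + 1·-4 + -1·1 = 4
  a_6 = 1·4 + -1·4 + 1·-5 + -1·-4 = -1
  a_7 = 1·-1 + -1·4 + 1·4 + -1·-5 = 4
  a_8 = 1·4 + -1·-1 + 1·4 + -1·4 = 5
  a_9 = 1·5 + -1·4 + 1·-1 + -1·4 = -4
  a_10 = 1·-4 + -1·5 + 1·4 + -1·-1 = -4
  a_11 = 1·-4 + -1·-4 + 1·5 + -1·4 = 1
  a_12 = 1·1 + -1·-4 + 1·-4 + -1·5 = -4

1,-1,1,-1 ; -4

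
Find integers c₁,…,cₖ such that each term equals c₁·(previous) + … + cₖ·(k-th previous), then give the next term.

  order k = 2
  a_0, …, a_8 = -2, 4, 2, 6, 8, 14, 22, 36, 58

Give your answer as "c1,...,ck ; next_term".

1,1 ; 94

  a_2 = 1·4 + 1·-2 = 2
  a_3 = 1·2 + 1·4 = 6
  a_4 = 1·6 + 1·2 = 8
  a_5 = 1·8 + 1·6 = 14
  a_6 = 1·14 + 1·8 = 22
  a_7 = 1·22 + 1·14 = 36
  a_8 = 1·36 + 1·22 = 58
  a_9 = 1·58 + 1·36 = 94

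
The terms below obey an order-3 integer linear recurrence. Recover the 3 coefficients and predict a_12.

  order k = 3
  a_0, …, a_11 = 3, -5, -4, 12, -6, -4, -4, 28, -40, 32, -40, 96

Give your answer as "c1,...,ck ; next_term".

-2,-2,-2 ; -176

  a_3 = -2·-4 + -2·-5 + -2·3 = 12
  a_4 = -2·12 + -2·-4 + -2·-5 = -6
  a_5 = -2·-6 + -2·12 + -2·-4 = -4
  a_6 = -2·-4 + -2·-6 + -2·12 = -4
  a_7 = -2·-4 + -2·-4 + -2·-6 = 28
  a_8 = -2·28 + -2·-4 + -2·-4 = -40
  a_9 = -2·-40 + -2·28 + -2·-4 = 32
  a_10 = -2·32 + -2·-40 + -2·28 = -40
  a_11 = -2·-40 + -2·32 + -2·-40 = 96
  a_12 = -2·96 + -2·-40 + -2·32 = -176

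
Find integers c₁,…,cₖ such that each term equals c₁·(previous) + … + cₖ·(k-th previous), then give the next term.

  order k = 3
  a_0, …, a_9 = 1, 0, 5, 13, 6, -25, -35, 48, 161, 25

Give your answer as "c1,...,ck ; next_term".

2,-4,3 ; -450

  a_3 = 2·5 + -4·0 + 3·1 = 13
  a_4 = 2·13 + -4·5 + 3·0 = 6
  a_5 = 2·6 + -4·13 + 3·5 = -25
  a_6 = 2·-25 + -4·6 + 3·13 = -35
  a_7 = 2·-35 + -4·-25 + 3·6 = 48
  a_8 = 2·48 + -4·-35 + 3·-25 = 161
  a_9 = 2·161 + -4·48 + 3·-35 = 25
  a_10 = 2·25 + -4·161 + 3·48 = -450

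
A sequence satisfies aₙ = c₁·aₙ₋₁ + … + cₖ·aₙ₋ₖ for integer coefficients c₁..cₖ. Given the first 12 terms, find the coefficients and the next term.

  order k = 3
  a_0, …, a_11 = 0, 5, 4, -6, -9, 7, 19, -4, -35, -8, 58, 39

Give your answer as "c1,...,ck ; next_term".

  a_3 = 1·4 + -2·5 + 1·0 = -6
  a_4 = 1·-6 + -2·4 + 1·5 = -9
  a_5 = 1·-9 + -2·-6 + 1·4 = 7
  a_6 = 1·7 + -2·-9 + 1·-6 = 19
  a_7 = 1·19 + -2·7 + 1·-9 = -4
  a_8 = 1·-4 + -2·19 + 1·7 = -35
  a_9 = 1·-35 + -2·-4 + 1·19 = -8
  a_10 = 1·-8 + -2·-35 + 1·-4 = 58
  a_11 = 1·58 + -2·-8 + 1·-35 = 39
  a_12 = 1·39 + -2·58 + 1·-8 = -85

1,-2,1 ; -85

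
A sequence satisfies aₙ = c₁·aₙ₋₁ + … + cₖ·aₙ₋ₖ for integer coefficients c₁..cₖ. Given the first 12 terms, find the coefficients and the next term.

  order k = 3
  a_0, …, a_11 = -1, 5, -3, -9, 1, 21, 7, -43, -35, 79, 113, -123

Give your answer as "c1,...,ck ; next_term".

  a_3 = 0·-3 + -2·5 + -1·-1 = -9
  a_4 = 0·-9 + -2·-3 + -1·5 = 1
  a_5 = 0·1 + -2·-9 + -1·-3 = 21
  a_6 = 0·21 + -2·1 + -1·-9 = 7
  a_7 = 0·7 + -2·21 + -1·1 = -43
  a_8 = 0·-43 + -2·7 + -1·21 = -35
  a_9 = 0·-35 + -2·-43 + -1·7 = 79
  a_10 = 0·79 + -2·-35 + -1·-43 = 113
  a_11 = 0·113 + -2·79 + -1·-35 = -123
  a_12 = 0·-123 + -2·113 + -1·79 = -305

0,-2,-1 ; -305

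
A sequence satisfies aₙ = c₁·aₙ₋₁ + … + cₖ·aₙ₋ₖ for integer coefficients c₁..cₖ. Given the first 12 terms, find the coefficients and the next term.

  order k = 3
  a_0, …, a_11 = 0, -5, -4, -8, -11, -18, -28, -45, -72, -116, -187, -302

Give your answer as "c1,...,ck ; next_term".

2,0,-1 ; -488

  a_3 = 2·-4 + 0·-5 + -1·0 = -8
  a_4 = 2·-8 + 0·-4 + -1·-5 = -11
  a_5 = 2·-11 + 0·-8 + -1·-4 = -18
  a_6 = 2·-18 + 0·-11 + -1·-8 = -28
  a_7 = 2·-28 + 0·-18 + -1·-11 = -45
  a_8 = 2·-45 + 0·-28 + -1·-18 = -72
  a_9 = 2·-72 + 0·-45 + -1·-28 = -116
  a_10 = 2·-116 + 0·-72 + -1·-45 = -187
  a_11 = 2·-187 + 0·-116 + -1·-72 = -302
  a_12 = 2·-302 + 0·-187 + -1·-116 = -488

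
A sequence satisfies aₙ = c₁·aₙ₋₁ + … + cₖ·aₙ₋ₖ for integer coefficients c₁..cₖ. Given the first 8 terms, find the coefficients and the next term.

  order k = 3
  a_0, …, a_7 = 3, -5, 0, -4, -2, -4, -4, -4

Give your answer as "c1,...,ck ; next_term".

  a_3 = -2·0 + 2·-5 + 2·3 = -4
  a_4 = -2·-4 + 2·0 + 2·-5 = -2
  a_5 = -2·-2 + 2·-4 + 2·0 = -4
  a_6 = -2·-4 + 2·-2 + 2·-4 = -4
  a_7 = -2·-4 + 2·-4 + 2·-2 = -4
  a_8 = -2·-4 + 2·-4 + 2·-4 = -8

-2,2,2 ; -8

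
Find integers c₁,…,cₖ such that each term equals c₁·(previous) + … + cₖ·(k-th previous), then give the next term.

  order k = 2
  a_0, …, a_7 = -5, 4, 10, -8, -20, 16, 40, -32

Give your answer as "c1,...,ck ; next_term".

0,-2 ; -80

  a_2 = 0·4 + -2·-5 = 10
  a_3 = 0·10 + -2·4 = -8
  a_4 = 0·-8 + -2·10 = -20
  a_5 = 0·-20 + -2·-8 = 16
  a_6 = 0·16 + -2·-20 = 40
  a_7 = 0·40 + -2·16 = -32
  a_8 = 0·-32 + -2·40 = -80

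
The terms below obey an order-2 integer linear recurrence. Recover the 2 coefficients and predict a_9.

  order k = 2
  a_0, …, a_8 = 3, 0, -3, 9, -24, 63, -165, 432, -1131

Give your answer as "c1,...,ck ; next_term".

  a_2 = -3·0 + -1·3 = -3
  a_3 = -3·-3 + -1·0 = 9
  a_4 = -3·9 + -1·-3 = -24
  a_5 = -3·-24 + -1·9 = 63
  a_6 = -3·63 + -1·-24 = -165
  a_7 = -3·-165 + -1·63 = 432
  a_8 = -3·432 + -1·-165 = -1131
  a_9 = -3·-1131 + -1·432 = 2961

-3,-1 ; 2961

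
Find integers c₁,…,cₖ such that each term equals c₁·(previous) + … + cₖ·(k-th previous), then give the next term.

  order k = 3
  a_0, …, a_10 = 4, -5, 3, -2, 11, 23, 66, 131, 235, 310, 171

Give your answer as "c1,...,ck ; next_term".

  a_3 = 3·3 + -1·-5 + -4·4 = -2
  a_4 = 3·-2 + -1·3 + -4·-5 = 11
  a_5 = 3·11 + -1·-2 + -4·3 = 23
  a_6 = 3·23 + -1·11 + -4·-2 = 66
  a_7 = 3·66 + -1·23 + -4·11 = 131
  a_8 = 3·131 + -1·66 + -4·23 = 235
  a_9 = 3·235 + -1·131 + -4·66 = 310
  a_10 = 3·310 + -1·235 + -4·131 = 171
  a_11 = 3·171 + -1·310 + -4·235 = -737

3,-1,-4 ; -737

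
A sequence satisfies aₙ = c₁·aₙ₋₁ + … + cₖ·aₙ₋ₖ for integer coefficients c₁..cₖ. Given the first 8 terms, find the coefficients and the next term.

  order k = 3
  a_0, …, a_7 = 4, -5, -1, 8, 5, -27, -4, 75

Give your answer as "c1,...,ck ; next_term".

  a_3 = -1·-1 + -3·-5 + -2·4 = 8
  a_4 = -1·8 + -3·-1 + -2·-5 = 5
  a_5 = -1·5 + -3·8 + -2·-1 = -27
  a_6 = -1·-27 + -3·5 + -2·8 = -4
  a_7 = -1·-4 + -3·-27 + -2·5 = 75
  a_8 = -1·75 + -3·-4 + -2·-27 = -9

-1,-3,-2 ; -9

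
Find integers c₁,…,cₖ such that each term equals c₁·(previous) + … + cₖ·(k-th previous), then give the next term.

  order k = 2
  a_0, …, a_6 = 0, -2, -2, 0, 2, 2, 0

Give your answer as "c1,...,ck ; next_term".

  a_2 = 1·-2 + -1·0 = -2
  a_3 = 1·-2 + -1·-2 = 0
  a_4 = 1·0 + -1·-2 = 2
  a_5 = 1·2 + -1·0 = 2
  a_6 = 1·2 + -1·2 = 0
  a_7 = 1·0 + -1·2 = -2

1,-1 ; -2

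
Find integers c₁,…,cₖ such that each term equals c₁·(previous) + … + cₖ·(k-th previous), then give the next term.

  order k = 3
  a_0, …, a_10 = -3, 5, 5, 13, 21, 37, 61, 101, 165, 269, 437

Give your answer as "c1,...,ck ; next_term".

2,0,-1 ; 709

  a_3 = 2·5 + 0·5 + -1·-3 = 13
  a_4 = 2·13 + 0·5 + -1·5 = 21
  a_5 = 2·21 + 0·13 + -1·5 = 37
  a_6 = 2·37 + 0·21 + -1·13 = 61
  a_7 = 2·61 + 0·37 + -1·21 = 101
  a_8 = 2·101 + 0·61 + -1·37 = 165
  a_9 = 2·165 + 0·101 + -1·61 = 269
  a_10 = 2·269 + 0·165 + -1·101 = 437
  a_11 = 2·437 + 0·269 + -1·165 = 709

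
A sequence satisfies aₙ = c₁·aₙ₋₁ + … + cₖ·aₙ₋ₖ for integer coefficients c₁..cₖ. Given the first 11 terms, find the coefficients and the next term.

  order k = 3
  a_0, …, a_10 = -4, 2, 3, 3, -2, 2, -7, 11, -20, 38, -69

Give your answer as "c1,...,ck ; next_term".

-1,1,-1 ; 127

  a_3 = -1·3 + 1·2 + -1·-4 = 3
  a_4 = -1·3 + 1·3 + -1·2 = -2
  a_5 = -1·-2 + 1·3 + -1·3 = 2
  a_6 = -1·2 + 1·-2 + -1·3 = -7
  a_7 = -1·-7 + 1·2 + -1·-2 = 11
  a_8 = -1·11 + 1·-7 + -1·2 = -20
  a_9 = -1·-20 + 1·11 + -1·-7 = 38
  a_10 = -1·38 + 1·-20 + -1·11 = -69
  a_11 = -1·-69 + 1·38 + -1·-20 = 127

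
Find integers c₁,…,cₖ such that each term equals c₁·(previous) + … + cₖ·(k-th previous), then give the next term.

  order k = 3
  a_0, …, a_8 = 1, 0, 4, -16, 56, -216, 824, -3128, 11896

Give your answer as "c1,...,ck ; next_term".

-3,2,-4 ; -45240

  a_3 = -3·4 + 2·0 + -4·1 = -16
  a_4 = -3·-16 + 2·4 + -4·0 = 56
  a_5 = -3·56 + 2·-16 + -4·4 = -216
  a_6 = -3·-216 + 2·56 + -4·-16 = 824
  a_7 = -3·824 + 2·-216 + -4·56 = -3128
  a_8 = -3·-3128 + 2·824 + -4·-216 = 11896
  a_9 = -3·11896 + 2·-3128 + -4·824 = -45240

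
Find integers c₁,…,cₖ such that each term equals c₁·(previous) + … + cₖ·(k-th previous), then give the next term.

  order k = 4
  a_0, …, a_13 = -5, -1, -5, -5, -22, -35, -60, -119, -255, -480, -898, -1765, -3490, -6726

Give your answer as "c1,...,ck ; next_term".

  a_4 = 1·-5 + 0·-5 + 2·-1 + 3·-5 = -22
  a_5 = 1·-22 + 0·-5 + 2·-5 + 3·-1 = -35
  a_6 = 1·-35 + 0·-22 + 2·-5 + 3·-5 = -60
  a_7 = 1·-60 + 0·-35 + 2·-22 + 3·-5 = -119
  a_8 = 1·-119 + 0·-60 + 2·-35 + 3·-22 = -255
  a_9 = 1·-255 + 0·-119 + 2·-60 + 3·-35 = -480
  a_10 = 1·-480 + 0·-255 + 2·-119 + 3·-60 = -898
  a_11 = 1·-898 + 0·-480 + 2·-255 + 3·-119 = -1765
  a_12 = 1·-1765 + 0·-898 + 2·-480 + 3·-255 = -3490
  a_13 = 1·-3490 + 0·-1765 + 2·-898 + 3·-480 = -6726
  a_14 = 1·-6726 + 0·-3490 + 2·-1765 + 3·-898 = -12950

1,0,2,3 ; -12950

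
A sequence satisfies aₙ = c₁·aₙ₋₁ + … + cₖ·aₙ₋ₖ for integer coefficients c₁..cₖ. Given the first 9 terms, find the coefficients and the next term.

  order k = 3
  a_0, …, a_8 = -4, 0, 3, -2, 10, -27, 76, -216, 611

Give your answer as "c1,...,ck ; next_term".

-2,2,-1 ; -1730

  a_3 = -2·3 + 2·0 + -1·-4 = -2
  a_4 = -2·-2 + 2·3 + -1·0 = 10
  a_5 = -2·10 + 2·-2 + -1·3 = -27
  a_6 = -2·-27 + 2·10 + -1·-2 = 76
  a_7 = -2·76 + 2·-27 + -1·10 = -216
  a_8 = -2·-216 + 2·76 + -1·-27 = 611
  a_9 = -2·611 + 2·-216 + -1·76 = -1730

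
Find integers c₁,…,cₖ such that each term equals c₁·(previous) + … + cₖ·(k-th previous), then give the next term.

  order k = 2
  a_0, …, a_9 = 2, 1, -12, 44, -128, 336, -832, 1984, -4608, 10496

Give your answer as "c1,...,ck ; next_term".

  a_2 = -4·1 + -4·2 = -12
  a_3 = -4·-12 + -4·1 = 44
  a_4 = -4·44 + -4·-12 = -128
  a_5 = -4·-128 + -4·44 = 336
  a_6 = -4·336 + -4·-128 = -832
  a_7 = -4·-832 + -4·336 = 1984
  a_8 = -4·1984 + -4·-832 = -4608
  a_9 = -4·-4608 + -4·1984 = 10496
  a_10 = -4·10496 + -4·-4608 = -23552

-4,-4 ; -23552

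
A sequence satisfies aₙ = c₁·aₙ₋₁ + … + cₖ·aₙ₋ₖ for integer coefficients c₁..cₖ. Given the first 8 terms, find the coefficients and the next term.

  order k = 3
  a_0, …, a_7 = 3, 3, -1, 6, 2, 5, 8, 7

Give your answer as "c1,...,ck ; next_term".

  a_3 = 0·-1 + 1·3 + 1·3 = 6
  a_4 = 0·6 + 1·-1 + 1·3 = 2
  a_5 = 0·2 + 1·6 + 1·-1 = 5
  a_6 = 0·5 + 1·2 + 1·6 = 8
  a_7 = 0·8 + 1·5 + 1·2 = 7
  a_8 = 0·7 + 1·8 + 1·5 = 13

0,1,1 ; 13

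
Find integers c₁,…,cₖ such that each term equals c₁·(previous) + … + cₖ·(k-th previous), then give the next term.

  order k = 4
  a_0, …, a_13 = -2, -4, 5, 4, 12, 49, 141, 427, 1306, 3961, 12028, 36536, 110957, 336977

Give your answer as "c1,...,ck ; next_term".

3,0,1,-2 ; 1023411

  a_4 = 3·4 + 0·5 + 1·-4 + -2·-2 = 12
  a_5 = 3·12 + 0·4 + 1·5 + -2·-4 = 49
  a_6 = 3·49 + 0·12 + 1·4 + -2·5 = 141
  a_7 = 3·141 + 0·49 + 1·12 + -2·4 = 427
  a_8 = 3·427 + 0·141 + 1·49 + -2·12 = 1306
  a_9 = 3·1306 + 0·427 + 1·141 + -2·49 = 3961
  a_10 = 3·3961 + 0·1306 + 1·427 + -2·141 = 12028
  a_11 = 3·12028 + 0·3961 + 1·1306 + -2·427 = 36536
  a_12 = 3·36536 + 0·12028 + 1·3961 + -2·1306 = 110957
  a_13 = 3·110957 + 0·36536 + 1·12028 + -2·3961 = 336977
  a_14 = 3·336977 + 0·110957 + 1·36536 + -2·12028 = 1023411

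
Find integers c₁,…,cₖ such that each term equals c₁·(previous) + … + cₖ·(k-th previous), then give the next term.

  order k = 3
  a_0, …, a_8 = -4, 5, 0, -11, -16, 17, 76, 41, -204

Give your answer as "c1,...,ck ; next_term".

1,-3,-1 ; -403

  a_3 = 1·0 + -3·5 + -1·-4 = -11
  a_4 = 1·-11 + -3·0 + -1·5 = -16
  a_5 = 1·-16 + -3·-11 + -1·0 = 17
  a_6 = 1·17 + -3·-16 + -1·-11 = 76
  a_7 = 1·76 + -3·17 + -1·-16 = 41
  a_8 = 1·41 + -3·76 + -1·17 = -204
  a_9 = 1·-204 + -3·41 + -1·76 = -403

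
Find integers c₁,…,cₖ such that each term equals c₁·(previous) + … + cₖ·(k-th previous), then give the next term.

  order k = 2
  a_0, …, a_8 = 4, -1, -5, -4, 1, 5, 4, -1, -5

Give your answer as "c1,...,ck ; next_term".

  a_2 = 1·-1 + -1·4 = -5
  a_3 = 1·-5 + -1·-1 = -4
  a_4 = 1·-4 + -1·-5 = 1
  a_5 = 1·1 + -1·-4 = 5
  a_6 = 1·5 + -1·1 = 4
  a_7 = 1·4 + -1·5 = -1
  a_8 = 1·-1 + -1·4 = -5
  a_9 = 1·-5 + -1·-1 = -4

1,-1 ; -4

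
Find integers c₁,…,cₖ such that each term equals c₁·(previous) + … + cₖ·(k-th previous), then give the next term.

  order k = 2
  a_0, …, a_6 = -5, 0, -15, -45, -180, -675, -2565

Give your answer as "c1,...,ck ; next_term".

3,3 ; -9720

  a_2 = 3·0 + 3·-5 = -15
  a_3 = 3·-15 + 3·0 = -45
  a_4 = 3·-45 + 3·-15 = -180
  a_5 = 3·-180 + 3·-45 = -675
  a_6 = 3·-675 + 3·-180 = -2565
  a_7 = 3·-2565 + 3·-675 = -9720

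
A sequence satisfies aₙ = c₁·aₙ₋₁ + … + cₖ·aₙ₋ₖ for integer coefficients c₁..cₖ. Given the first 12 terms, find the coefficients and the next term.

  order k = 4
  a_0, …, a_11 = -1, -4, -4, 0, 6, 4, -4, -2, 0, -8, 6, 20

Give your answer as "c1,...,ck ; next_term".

  a_4 = 0·0 + -2·-4 + 1·-4 + -2·-1 = 6
  a_5 = 0·6 + -2·0 + 1·-4 + -2·-4 = 4
  a_6 = 0·4 + -2·6 + 1·0 + -2·-4 = -4
  a_7 = 0·-4 + -2·4 + 1·6 + -2·0 = -2
  a_8 = 0·-2 + -2·-4 + 1·4 + -2·6 = 0
  a_9 = 0·0 + -2·-2 + 1·-4 + -2·4 = -8
  a_10 = 0·-8 + -2·0 + 1·-2 + -2·-4 = 6
  a_11 = 0·6 + -2·-8 + 1·0 + -2·-2 = 20
  a_12 = 0·20 + -2·6 + 1·-8 + -2·0 = -20

0,-2,1,-2 ; -20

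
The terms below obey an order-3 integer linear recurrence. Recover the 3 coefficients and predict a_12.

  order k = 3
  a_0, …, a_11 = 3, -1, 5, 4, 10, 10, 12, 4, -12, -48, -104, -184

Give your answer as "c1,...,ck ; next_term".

  a_3 = 2·5 + 0·-1 + -2·3 = 4
  a_4 = 2·4 + 0·5 + -2·-1 = 10
  a_5 = 2·10 + 0·4 + -2·5 = 10
  a_6 = 2·10 + 0·10 + -2·4 = 12
  a_7 = 2·12 + 0·10 + -2·10 = 4
  a_8 = 2·4 + 0·12 + -2·10 = -12
  a_9 = 2·-12 + 0·4 + -2·12 = -48
  a_10 = 2·-48 + 0·-12 + -2·4 = -104
  a_11 = 2·-104 + 0·-48 + -2·-12 = -184
  a_12 = 2·-184 + 0·-104 + -2·-48 = -272

2,0,-2 ; -272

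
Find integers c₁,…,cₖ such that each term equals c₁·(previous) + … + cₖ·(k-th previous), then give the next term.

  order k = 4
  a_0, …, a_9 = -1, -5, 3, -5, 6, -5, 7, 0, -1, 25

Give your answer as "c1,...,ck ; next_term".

  a_4 = -1·-5 + 3·3 + 2·-5 + -2·-1 = 6
  a_5 = -1·6 + 3·-5 + 2·3 + -2·-5 = -5
  a_6 = -1·-5 + 3·6 + 2·-5 + -2·3 = 7
  a_7 = -1·7 + 3·-5 + 2·6 + -2·-5 = 0
  a_8 = -1·0 + 3·7 + 2·-5 + -2·6 = -1
  a_9 = -1·-1 + 3·0 + 2·7 + -2·-5 = 25
  a_10 = -1·25 + 3·-1 + 2·0 + -2·7 = -42

-1,3,2,-2 ; -42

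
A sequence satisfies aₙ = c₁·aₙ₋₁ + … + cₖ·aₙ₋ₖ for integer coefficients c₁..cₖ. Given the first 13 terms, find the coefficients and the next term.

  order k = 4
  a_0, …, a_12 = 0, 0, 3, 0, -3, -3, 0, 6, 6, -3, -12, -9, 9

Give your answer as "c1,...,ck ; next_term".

0,-1,-1,-1 ; 24

  a_4 = 0·0 + -1·3 + -1·0 + -1·0 = -3
  a_5 = 0·-3 + -1·0 + -1·3 + -1·0 = -3
  a_6 = 0·-3 + -1·-3 + -1·0 + -1·3 = 0
  a_7 = 0·0 + -1·-3 + -1·-3 + -1·0 = 6
  a_8 = 0·6 + -1·0 + -1·-3 + -1·-3 = 6
  a_9 = 0·6 + -1·6 + -1·0 + -1·-3 = -3
  a_10 = 0·-3 + -1·6 + -1·6 + -1·0 = -12
  a_11 = 0·-12 + -1·-3 + -1·6 + -1·6 = -9
  a_12 = 0·-9 + -1·-12 + -1·-3 + -1·6 = 9
  a_13 = 0·9 + -1·-9 + -1·-12 + -1·-3 = 24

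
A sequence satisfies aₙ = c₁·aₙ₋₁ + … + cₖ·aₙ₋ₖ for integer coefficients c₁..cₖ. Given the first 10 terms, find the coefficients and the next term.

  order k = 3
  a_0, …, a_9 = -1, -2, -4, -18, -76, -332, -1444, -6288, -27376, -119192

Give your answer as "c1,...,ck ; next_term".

  a_3 = 4·-4 + 2·-2 + -2·-1 = -18
  a_4 = 4·-18 + 2·-4 + -2·-2 = -76
  a_5 = 4·-76 + 2·-18 + -2·-4 = -332
  a_6 = 4·-332 + 2·-76 + -2·-18 = -1444
  a_7 = 4·-1444 + 2·-332 + -2·-76 = -6288
  a_8 = 4·-6288 + 2·-1444 + -2·-332 = -27376
  a_9 = 4·-27376 + 2·-6288 + -2·-1444 = -119192
  a_10 = 4·-119192 + 2·-27376 + -2·-6288 = -518944

4,2,-2 ; -518944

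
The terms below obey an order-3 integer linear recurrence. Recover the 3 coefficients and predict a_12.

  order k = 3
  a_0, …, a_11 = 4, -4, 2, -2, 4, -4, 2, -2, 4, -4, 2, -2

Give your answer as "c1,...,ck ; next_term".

-1,-1,-1 ; 4

  a_3 = -1·2 + -1·-4 + -1·4 = -2
  a_4 = -1·-2 + -1·2 + -1·-4 = 4
  a_5 = -1·4 + -1·-2 + -1·2 = -4
  a_6 = -1·-4 + -1·4 + -1·-2 = 2
  a_7 = -1·2 + -1·-4 + -1·4 = -2
  a_8 = -1·-2 + -1·2 + -1·-4 = 4
  a_9 = -1·4 + -1·-2 + -1·2 = -4
  a_10 = -1·-4 + -1·4 + -1·-2 = 2
  a_11 = -1·2 + -1·-4 + -1·4 = -2
  a_12 = -1·-2 + -1·2 + -1·-4 = 4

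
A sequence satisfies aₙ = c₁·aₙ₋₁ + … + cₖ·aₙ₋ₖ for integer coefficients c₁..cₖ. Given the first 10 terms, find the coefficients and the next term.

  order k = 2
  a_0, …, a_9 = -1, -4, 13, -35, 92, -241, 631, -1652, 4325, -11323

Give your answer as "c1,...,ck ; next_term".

-3,-1 ; 29644

  a_2 = -3·-4 + -1·-1 = 13
  a_3 = -3·13 + -1·-4 = -35
  a_4 = -3·-35 + -1·13 = 92
  a_5 = -3·92 + -1·-35 = -241
  a_6 = -3·-241 + -1·92 = 631
  a_7 = -3·631 + -1·-241 = -1652
  a_8 = -3·-1652 + -1·631 = 4325
  a_9 = -3·4325 + -1·-1652 = -11323
  a_10 = -3·-11323 + -1·4325 = 29644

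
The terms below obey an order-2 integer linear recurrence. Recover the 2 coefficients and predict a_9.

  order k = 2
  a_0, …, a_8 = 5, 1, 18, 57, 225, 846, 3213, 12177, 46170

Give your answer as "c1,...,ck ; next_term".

3,3 ; 175041

  a_2 = 3·1 + 3·5 = 18
  a_3 = 3·18 + 3·1 = 57
  a_4 = 3·57 + 3·18 = 225
  a_5 = 3·225 + 3·57 = 846
  a_6 = 3·846 + 3·225 = 3213
  a_7 = 3·3213 + 3·846 = 12177
  a_8 = 3·12177 + 3·3213 = 46170
  a_9 = 3·46170 + 3·12177 = 175041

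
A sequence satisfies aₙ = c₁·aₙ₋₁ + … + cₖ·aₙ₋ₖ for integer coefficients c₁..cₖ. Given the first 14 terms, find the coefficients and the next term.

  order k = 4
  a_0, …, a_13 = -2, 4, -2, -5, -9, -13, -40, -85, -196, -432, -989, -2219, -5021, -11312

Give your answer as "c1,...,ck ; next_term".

  a_4 = 1·-5 + 2·-2 + 1·4 + 2·-2 = -9
  a_5 = 1·-9 + 2·-5 + 1·-2 + 2·4 = -13
  a_6 = 1·-13 + 2·-9 + 1·-5 + 2·-2 = -40
  a_7 = 1·-40 + 2·-13 + 1·-9 + 2·-5 = -85
  a_8 = 1·-85 + 2·-40 + 1·-13 + 2·-9 = -196
  a_9 = 1·-196 + 2·-85 + 1·-40 + 2·-13 = -432
  a_10 = 1·-432 + 2·-196 + 1·-85 + 2·-40 = -989
  a_11 = 1·-989 + 2·-432 + 1·-196 + 2·-85 = -2219
  a_12 = 1·-2219 + 2·-989 + 1·-432 + 2·-196 = -5021
  a_13 = 1·-5021 + 2·-2219 + 1·-989 + 2·-432 = -11312
  a_14 = 1·-11312 + 2·-5021 + 1·-2219 + 2·-989 = -25551

1,2,1,2 ; -25551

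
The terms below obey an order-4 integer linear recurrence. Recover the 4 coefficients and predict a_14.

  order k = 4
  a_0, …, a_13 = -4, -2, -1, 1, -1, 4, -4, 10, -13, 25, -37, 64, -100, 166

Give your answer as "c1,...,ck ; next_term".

-1,2,1,-1 ; -265

  a_4 = -1·1 + 2·-1 + 1·-2 + -1·-4 = -1
  a_5 = -1·-1 + 2·1 + 1·-1 + -1·-2 = 4
  a_6 = -1·4 + 2·-1 + 1·1 + -1·-1 = -4
  a_7 = -1·-4 + 2·4 + 1·-1 + -1·1 = 10
  a_8 = -1·10 + 2·-4 + 1·4 + -1·-1 = -13
  a_9 = -1·-13 + 2·10 + 1·-4 + -1·4 = 25
  a_10 = -1·25 + 2·-13 + 1·10 + -1·-4 = -37
  a_11 = -1·-37 + 2·25 + 1·-13 + -1·10 = 64
  a_12 = -1·64 + 2·-37 + 1·25 + -1·-13 = -100
  a_13 = -1·-100 + 2·64 + 1·-37 + -1·25 = 166
  a_14 = -1·166 + 2·-100 + 1·64 + -1·-37 = -265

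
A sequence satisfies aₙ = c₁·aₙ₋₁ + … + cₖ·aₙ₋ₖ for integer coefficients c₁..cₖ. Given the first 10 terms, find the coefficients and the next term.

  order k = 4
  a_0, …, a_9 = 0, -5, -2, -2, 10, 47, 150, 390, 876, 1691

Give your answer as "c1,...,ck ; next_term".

  a_4 = 4·-2 + -4·-2 + -2·-5 + 1·0 = 10
  a_5 = 4·10 + -4·-2 + -2·-2 + 1·-5 = 47
  a_6 = 4·47 + -4·10 + -2·-2 + 1·-2 = 150
  a_7 = 4·150 + -4·47 + -2·10 + 1·-2 = 390
  a_8 = 4·390 + -4·150 + -2·47 + 1·10 = 876
  a_9 = 4·876 + -4·390 + -2·150 + 1·47 = 1691
  a_10 = 4·1691 + -4·876 + -2·390 + 1·150 = 2630

4,-4,-2,1 ; 2630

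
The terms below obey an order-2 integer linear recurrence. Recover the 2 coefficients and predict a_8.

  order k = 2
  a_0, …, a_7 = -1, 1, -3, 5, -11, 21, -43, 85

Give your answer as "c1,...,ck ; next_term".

  a_2 = -1·1 + 2·-1 = -3
  a_3 = -1·-3 + 2·1 = 5
  a_4 = -1·5 + 2·-3 = -11
  a_5 = -1·-11 + 2·5 = 21
  a_6 = -1·21 + 2·-11 = -43
  a_7 = -1·-43 + 2·21 = 85
  a_8 = -1·85 + 2·-43 = -171

-1,2 ; -171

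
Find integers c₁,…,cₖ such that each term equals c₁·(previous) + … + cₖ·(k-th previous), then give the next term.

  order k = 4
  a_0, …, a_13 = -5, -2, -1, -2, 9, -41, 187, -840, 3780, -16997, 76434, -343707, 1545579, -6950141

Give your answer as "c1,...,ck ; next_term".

  a_4 = -4·-2 + 3·-1 + 3·-2 + -2·-5 = 9
  a_5 = -4·9 + 3·-2 + 3·-1 + -2·-2 = -41
  a_6 = -4·-41 + 3·9 + 3·-2 + -2·-1 = 187
  a_7 = -4·187 + 3·-41 + 3·9 + -2·-2 = -840
  a_8 = -4·-840 + 3·187 + 3·-41 + -2·9 = 3780
  a_9 = -4·3780 + 3·-840 + 3·187 + -2·-41 = -16997
  a_10 = -4·-16997 + 3·3780 + 3·-840 + -2·187 = 76434
  a_11 = -4·76434 + 3·-16997 + 3·3780 + -2·-840 = -343707
  a_12 = -4·-343707 + 3·76434 + 3·-16997 + -2·3780 = 1545579
  a_13 = -4·1545579 + 3·-343707 + 3·76434 + -2·-16997 = -6950141
  a_14 = -4·-6950141 + 3·1545579 + 3·-343707 + -2·76434 = 31253312

-4,3,3,-2 ; 31253312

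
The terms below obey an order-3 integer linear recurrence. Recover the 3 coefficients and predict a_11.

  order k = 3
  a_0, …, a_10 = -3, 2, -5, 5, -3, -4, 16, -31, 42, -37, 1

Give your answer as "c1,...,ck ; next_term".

  a_3 = -2·-5 + -1·2 + 1·-3 = 5
  a_4 = -2·5 + -1·-5 + 1·2 = -3
  a_5 = -2·-3 + -1·5 + 1·-5 = -4
  a_6 = -2·-4 + -1·-3 + 1·5 = 16
  a_7 = -2·16 + -1·-4 + 1·-3 = -31
  a_8 = -2·-31 + -1·16 + 1·-4 = 42
  a_9 = -2·42 + -1·-31 + 1·16 = -37
  a_10 = -2·-37 + -1·42 + 1·-31 = 1
  a_11 = -2·1 + -1·-37 + 1·42 = 77

-2,-1,1 ; 77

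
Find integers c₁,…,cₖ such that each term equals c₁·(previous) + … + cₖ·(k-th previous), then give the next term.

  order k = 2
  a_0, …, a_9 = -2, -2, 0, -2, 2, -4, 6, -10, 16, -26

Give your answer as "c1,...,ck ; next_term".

-1,1 ; 42

  a_2 = -1·-2 + 1·-2 = 0
  a_3 = -1·0 + 1·-2 = -2
  a_4 = -1·-2 + 1·0 = 2
  a_5 = -1·2 + 1·-2 = -4
  a_6 = -1·-4 + 1·2 = 6
  a_7 = -1·6 + 1·-4 = -10
  a_8 = -1·-10 + 1·6 = 16
  a_9 = -1·16 + 1·-10 = -26
  a_10 = -1·-26 + 1·16 = 42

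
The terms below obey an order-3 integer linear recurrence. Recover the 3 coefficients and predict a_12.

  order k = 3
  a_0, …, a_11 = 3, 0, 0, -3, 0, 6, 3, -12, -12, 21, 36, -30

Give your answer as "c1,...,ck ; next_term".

  a_3 = 0·0 + -2·0 + -1·3 = -3
  a_4 = 0·-3 + -2·0 + -1·0 = 0
  a_5 = 0·0 + -2·-3 + -1·0 = 6
  a_6 = 0·6 + -2·0 + -1·-3 = 3
  a_7 = 0·3 + -2·6 + -1·0 = -12
  a_8 = 0·-12 + -2·3 + -1·6 = -12
  a_9 = 0·-12 + -2·-12 + -1·3 = 21
  a_10 = 0·21 + -2·-12 + -1·-12 = 36
  a_11 = 0·36 + -2·21 + -1·-12 = -30
  a_12 = 0·-30 + -2·36 + -1·21 = -93

0,-2,-1 ; -93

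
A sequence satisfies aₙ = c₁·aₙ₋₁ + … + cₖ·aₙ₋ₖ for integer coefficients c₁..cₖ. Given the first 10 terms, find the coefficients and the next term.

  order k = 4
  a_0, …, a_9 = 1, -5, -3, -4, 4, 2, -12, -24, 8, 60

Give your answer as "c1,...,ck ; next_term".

  a_4 = 1·-4 + -2·-3 + 0·-5 + 2·1 = 4
  a_5 = 1·4 + -2·-4 + 0·-3 + 2·-5 = 2
  a_6 = 1·2 + -2·4 + 0·-4 + 2·-3 = -12
  a_7 = 1·-12 + -2·2 + 0·4 + 2·-4 = -24
  a_8 = 1·-24 + -2·-12 + 0·2 + 2·4 = 8
  a_9 = 1·8 + -2·-24 + 0·-12 + 2·2 = 60
  a_10 = 1·60 + -2·8 + 0·-24 + 2·-12 = 20

1,-2,0,2 ; 20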